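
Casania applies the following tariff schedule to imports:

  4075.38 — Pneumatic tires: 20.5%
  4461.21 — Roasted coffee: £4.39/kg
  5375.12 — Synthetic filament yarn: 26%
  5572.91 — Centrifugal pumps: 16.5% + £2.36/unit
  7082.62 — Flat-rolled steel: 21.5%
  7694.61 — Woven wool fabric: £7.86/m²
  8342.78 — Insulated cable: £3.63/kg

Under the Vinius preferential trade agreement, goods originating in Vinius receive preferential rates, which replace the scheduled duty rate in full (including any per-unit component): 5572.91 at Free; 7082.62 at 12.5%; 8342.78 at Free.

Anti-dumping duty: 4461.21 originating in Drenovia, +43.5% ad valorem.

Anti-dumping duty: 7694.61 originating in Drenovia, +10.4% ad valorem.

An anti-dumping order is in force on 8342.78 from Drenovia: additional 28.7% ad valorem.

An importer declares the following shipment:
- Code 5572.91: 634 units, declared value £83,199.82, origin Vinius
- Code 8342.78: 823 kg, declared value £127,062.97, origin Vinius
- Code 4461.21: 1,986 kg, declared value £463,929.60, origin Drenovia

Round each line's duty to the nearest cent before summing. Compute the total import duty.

Line 1 (5572.91, Vinius, 634 units, £83,199.82):
Base rate for 5572.91 is 16.5% + £2.36/unit.
Origin Vinius qualifies under the Casania–Vinius agreement and 5572.91 is covered: preferential rate Free applies instead.
Duty = £83,199.82 × 0% = £0.00.
Line 2 (8342.78, Vinius, 823 kg, £127,062.97):
Base rate for 8342.78 is £3.63/kg.
Origin Vinius qualifies under the Casania–Vinius agreement and 8342.78 is covered: preferential rate Free applies instead.
The additional-duty order on 8342.78 targets Drenovia, not Vinius; it does not apply.
Duty = £127,062.97 × 0% = £0.00.
Line 3 (4461.21, Drenovia, 1,986 kg, £463,929.60):
Base rate for 4461.21 is £4.39/kg.
Additional duty on 4461.21 from Drenovia: +43.5% ad valorem. Applied ad valorem rate = 43.5%.
Duty = £463,929.60 × 43.5% + 1,986 × £4.39 = £210,527.92.
Total = £0.00 + £0.00 + £210,527.92 = £210,527.92.

£210,527.92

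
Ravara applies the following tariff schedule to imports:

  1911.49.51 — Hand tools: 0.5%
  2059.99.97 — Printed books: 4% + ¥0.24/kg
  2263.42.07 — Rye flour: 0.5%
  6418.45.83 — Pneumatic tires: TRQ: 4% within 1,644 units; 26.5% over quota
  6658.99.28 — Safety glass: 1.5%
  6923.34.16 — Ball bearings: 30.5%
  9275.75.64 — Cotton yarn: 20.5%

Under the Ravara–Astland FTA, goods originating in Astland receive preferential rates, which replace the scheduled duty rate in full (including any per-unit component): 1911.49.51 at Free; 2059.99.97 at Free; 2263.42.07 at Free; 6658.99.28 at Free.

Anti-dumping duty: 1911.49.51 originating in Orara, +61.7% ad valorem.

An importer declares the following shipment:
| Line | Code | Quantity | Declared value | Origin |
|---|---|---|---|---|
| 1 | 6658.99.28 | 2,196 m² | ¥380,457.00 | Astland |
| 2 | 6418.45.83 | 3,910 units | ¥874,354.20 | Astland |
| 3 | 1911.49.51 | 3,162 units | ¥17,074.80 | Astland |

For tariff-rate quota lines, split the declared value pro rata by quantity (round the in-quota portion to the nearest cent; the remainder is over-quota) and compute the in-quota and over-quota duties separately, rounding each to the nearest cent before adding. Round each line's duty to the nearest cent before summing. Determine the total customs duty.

Line 1 (6658.99.28, Astland, 2,196 m², ¥380,457.00):
Base rate for 6658.99.28 is 1.5%.
Origin Astland qualifies under the Ravara–Astland agreement and 6658.99.28 is covered: preferential rate Free applies instead.
Duty = ¥380,457.00 × 0% = ¥0.00.
Line 2 (6418.45.83, Astland, 3,910 units, ¥874,354.20):
Code 6418.45.83 is under a tariff-rate quota (threshold 1,644 units). In-quota: 1,644 units at 4%; over-quota: 2,266 units at 26.5%.
Pro-rata value split: in-quota = ¥874,354.20 × 1,644/3,910 = ¥367,631.28; over-quota = ¥874,354.20 − ¥367,631.28 = ¥506,722.92.
In-quota duty = ¥367,631.28 × 4% = ¥14,705.25. Over-quota duty = ¥506,722.92 × 26.5% = ¥134,281.57.
Line duty = ¥14,705.25 + ¥134,281.57 = ¥148,986.82.
Line 3 (1911.49.51, Astland, 3,162 units, ¥17,074.80):
Base rate for 1911.49.51 is 0.5%.
Origin Astland qualifies under the Ravara–Astland agreement and 1911.49.51 is covered: preferential rate Free applies instead.
The additional-duty order on 1911.49.51 targets Orara, not Astland; it does not apply.
Duty = ¥17,074.80 × 0% = ¥0.00.
Total = ¥0.00 + ¥148,986.82 + ¥0.00 = ¥148,986.82.

¥148,986.82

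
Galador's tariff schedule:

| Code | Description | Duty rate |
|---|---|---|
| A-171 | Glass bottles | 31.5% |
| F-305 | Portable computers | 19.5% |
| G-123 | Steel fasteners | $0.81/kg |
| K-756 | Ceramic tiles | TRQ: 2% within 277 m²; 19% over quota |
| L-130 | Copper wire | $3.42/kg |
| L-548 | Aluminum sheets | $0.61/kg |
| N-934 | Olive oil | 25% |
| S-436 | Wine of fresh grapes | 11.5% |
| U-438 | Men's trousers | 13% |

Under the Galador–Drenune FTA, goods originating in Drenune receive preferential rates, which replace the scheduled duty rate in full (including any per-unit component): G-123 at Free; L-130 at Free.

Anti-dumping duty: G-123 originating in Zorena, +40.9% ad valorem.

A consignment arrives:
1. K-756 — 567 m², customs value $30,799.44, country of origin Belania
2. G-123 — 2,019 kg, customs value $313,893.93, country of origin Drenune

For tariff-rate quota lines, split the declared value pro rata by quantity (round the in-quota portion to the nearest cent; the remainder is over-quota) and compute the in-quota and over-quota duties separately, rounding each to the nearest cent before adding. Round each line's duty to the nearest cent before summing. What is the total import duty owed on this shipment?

$3,293.96

Line 1 (K-756, Belania, 567 m², $30,799.44):
Code K-756 is under a tariff-rate quota (threshold 277 m²). In-quota: 277 m² at 2%; over-quota: 290 m² at 19%.
Pro-rata value split: in-quota = $30,799.44 × 277/567 = $15,046.64; over-quota = $30,799.44 − $15,046.64 = $15,752.80.
In-quota duty = $15,046.64 × 2% = $300.93. Over-quota duty = $15,752.80 × 19% = $2,993.03.
Line duty = $300.93 + $2,993.03 = $3,293.96.
Line 2 (G-123, Drenune, 2,019 kg, $313,893.93):
Base rate for G-123 is $0.81/kg.
Origin Drenune qualifies under the Galador–Drenune agreement and G-123 is covered: preferential rate Free applies instead.
The additional-duty order on G-123 targets Zorena, not Drenune; it does not apply.
Duty = $313,893.93 × 0% = $0.00.
Total = $3,293.96 + $0.00 = $3,293.96.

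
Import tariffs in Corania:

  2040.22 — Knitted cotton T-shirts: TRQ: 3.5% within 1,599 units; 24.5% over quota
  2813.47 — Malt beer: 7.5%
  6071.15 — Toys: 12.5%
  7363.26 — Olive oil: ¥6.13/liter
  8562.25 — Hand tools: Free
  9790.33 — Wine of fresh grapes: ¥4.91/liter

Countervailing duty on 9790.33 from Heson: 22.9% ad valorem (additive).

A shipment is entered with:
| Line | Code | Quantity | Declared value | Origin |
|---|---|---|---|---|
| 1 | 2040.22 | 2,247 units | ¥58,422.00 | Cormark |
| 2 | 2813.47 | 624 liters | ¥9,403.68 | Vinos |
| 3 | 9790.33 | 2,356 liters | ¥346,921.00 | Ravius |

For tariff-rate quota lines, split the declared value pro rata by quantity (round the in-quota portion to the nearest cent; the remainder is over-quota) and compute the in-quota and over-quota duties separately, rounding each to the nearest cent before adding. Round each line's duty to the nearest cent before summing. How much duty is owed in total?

¥17,856.09

Line 1 (2040.22, Cormark, 2,247 units, ¥58,422.00):
Code 2040.22 is under a tariff-rate quota (threshold 1,599 units). In-quota: 1,599 units at 3.5%; over-quota: 648 units at 24.5%.
Pro-rata value split: in-quota = ¥58,422.00 × 1,599/2,247 = ¥41,574.00; over-quota = ¥58,422.00 − ¥41,574.00 = ¥16,848.00.
In-quota duty = ¥41,574.00 × 3.5% = ¥1,455.09. Over-quota duty = ¥16,848.00 × 24.5% = ¥4,127.76.
Line duty = ¥1,455.09 + ¥4,127.76 = ¥5,582.85.
Line 2 (2813.47, Vinos, 624 liters, ¥9,403.68):
Base rate for 2813.47 is 7.5%.
Duty = ¥9,403.68 × 7.5% = ¥705.28.
Line 3 (9790.33, Ravius, 2,356 liters, ¥346,921.00):
Base rate for 9790.33 is ¥4.91/liter.
The additional-duty order on 9790.33 targets Heson, not Ravius; it does not apply.
Duty = 2,356 × ¥4.91 = ¥11,567.96.
Total = ¥5,582.85 + ¥705.28 + ¥11,567.96 = ¥17,856.09.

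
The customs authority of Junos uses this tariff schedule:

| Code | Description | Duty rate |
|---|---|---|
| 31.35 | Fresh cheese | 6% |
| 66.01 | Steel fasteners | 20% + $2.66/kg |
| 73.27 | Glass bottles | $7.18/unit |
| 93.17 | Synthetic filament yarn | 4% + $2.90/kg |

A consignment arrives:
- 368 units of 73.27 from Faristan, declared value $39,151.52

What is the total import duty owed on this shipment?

Line 1 (73.27, Faristan, 368 units, $39,151.52):
Base rate for 73.27 is $7.18/unit.
Duty = 368 × $7.18 = $2,642.24.

$2,642.24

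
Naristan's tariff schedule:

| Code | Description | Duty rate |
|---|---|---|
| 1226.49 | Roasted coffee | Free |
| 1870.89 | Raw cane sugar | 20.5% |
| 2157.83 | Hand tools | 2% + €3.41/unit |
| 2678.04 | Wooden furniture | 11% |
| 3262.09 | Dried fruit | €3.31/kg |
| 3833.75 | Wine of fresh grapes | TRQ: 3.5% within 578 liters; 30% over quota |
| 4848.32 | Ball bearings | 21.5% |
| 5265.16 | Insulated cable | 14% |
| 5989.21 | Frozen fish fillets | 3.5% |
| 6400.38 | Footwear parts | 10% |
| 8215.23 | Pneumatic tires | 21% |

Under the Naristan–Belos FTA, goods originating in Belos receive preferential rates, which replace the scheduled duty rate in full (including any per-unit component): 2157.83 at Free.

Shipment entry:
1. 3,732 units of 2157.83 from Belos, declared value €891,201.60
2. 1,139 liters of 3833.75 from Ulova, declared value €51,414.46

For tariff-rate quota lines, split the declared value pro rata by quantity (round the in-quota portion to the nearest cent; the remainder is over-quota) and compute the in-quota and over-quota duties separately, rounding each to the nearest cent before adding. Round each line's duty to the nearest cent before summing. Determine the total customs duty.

Line 1 (2157.83, Belos, 3,732 units, €891,201.60):
Base rate for 2157.83 is 2% + €3.41/unit.
Origin Belos qualifies under the Naristan–Belos agreement and 2157.83 is covered: preferential rate Free applies instead.
Duty = €891,201.60 × 0% = €0.00.
Line 2 (3833.75, Ulova, 1,139 liters, €51,414.46):
Code 3833.75 is under a tariff-rate quota (threshold 578 liters). In-quota: 578 liters at 3.5%; over-quota: 561 liters at 30%.
Pro-rata value split: in-quota = €51,414.46 × 578/1,139 = €26,090.92; over-quota = €51,414.46 − €26,090.92 = €25,323.54.
In-quota duty = €26,090.92 × 3.5% = €913.18. Over-quota duty = €25,323.54 × 30% = €7,597.06.
Line duty = €913.18 + €7,597.06 = €8,510.24.
Total = €0.00 + €8,510.24 = €8,510.24.

€8,510.24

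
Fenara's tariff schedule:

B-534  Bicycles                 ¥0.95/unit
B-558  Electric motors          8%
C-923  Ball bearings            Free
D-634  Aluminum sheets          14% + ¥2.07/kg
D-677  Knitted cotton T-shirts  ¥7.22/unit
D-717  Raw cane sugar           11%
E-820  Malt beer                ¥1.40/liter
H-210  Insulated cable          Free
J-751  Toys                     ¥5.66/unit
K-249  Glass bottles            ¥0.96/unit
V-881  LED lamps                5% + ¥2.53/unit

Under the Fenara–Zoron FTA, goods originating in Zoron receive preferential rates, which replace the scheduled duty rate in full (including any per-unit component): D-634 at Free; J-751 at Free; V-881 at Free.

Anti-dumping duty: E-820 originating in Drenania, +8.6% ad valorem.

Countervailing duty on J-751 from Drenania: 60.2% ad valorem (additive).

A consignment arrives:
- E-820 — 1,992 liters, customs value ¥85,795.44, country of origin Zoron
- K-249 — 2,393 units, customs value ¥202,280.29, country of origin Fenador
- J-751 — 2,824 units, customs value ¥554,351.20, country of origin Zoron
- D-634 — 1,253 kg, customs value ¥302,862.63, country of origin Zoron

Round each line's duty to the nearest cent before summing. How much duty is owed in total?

Line 1 (E-820, Zoron, 1,992 liters, ¥85,795.44):
Base rate for E-820 is ¥1.40/liter.
Origin Zoron is the FTA partner but E-820 is not on the preference list; base rate stands.
The additional-duty order on E-820 targets Drenania, not Zoron; it does not apply.
Duty = 1,992 × ¥1.40 = ¥2,788.80.
Line 2 (K-249, Fenador, 2,393 units, ¥202,280.29):
Base rate for K-249 is ¥0.96/unit.
Duty = 2,393 × ¥0.96 = ¥2,297.28.
Line 3 (J-751, Zoron, 2,824 units, ¥554,351.20):
Base rate for J-751 is ¥5.66/unit.
Origin Zoron qualifies under the Fenara–Zoron agreement and J-751 is covered: preferential rate Free applies instead.
The additional-duty order on J-751 targets Drenania, not Zoron; it does not apply.
Duty = ¥554,351.20 × 0% = ¥0.00.
Line 4 (D-634, Zoron, 1,253 kg, ¥302,862.63):
Base rate for D-634 is 14% + ¥2.07/kg.
Origin Zoron qualifies under the Fenara–Zoron agreement and D-634 is covered: preferential rate Free applies instead.
Duty = ¥302,862.63 × 0% = ¥0.00.
Total = ¥2,788.80 + ¥2,297.28 + ¥0.00 + ¥0.00 = ¥5,086.08.

¥5,086.08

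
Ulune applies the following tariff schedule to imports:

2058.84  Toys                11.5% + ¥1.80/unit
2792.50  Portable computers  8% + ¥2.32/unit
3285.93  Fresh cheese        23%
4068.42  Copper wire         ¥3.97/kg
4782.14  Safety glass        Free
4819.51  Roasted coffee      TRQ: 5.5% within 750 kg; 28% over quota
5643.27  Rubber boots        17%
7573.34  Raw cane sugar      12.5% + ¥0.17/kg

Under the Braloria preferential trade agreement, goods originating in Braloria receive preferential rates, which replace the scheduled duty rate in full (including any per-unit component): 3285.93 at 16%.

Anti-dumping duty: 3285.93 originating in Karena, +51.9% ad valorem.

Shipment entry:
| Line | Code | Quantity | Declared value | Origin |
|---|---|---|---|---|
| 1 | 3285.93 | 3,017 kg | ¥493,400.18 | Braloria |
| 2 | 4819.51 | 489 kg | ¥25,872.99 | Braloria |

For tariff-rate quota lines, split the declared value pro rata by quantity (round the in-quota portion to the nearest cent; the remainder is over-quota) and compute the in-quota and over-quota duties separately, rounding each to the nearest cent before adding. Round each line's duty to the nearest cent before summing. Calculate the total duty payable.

¥80,367.04

Line 1 (3285.93, Braloria, 3,017 kg, ¥493,400.18):
Base rate for 3285.93 is 23%.
Origin Braloria qualifies under the Ulune–Braloria agreement and 3285.93 is covered: preferential rate 16% applies instead.
The additional-duty order on 3285.93 targets Karena, not Braloria; it does not apply.
Duty = ¥493,400.18 × 16% = ¥78,944.03.
Line 2 (4819.51, Braloria, 489 kg, ¥25,872.99):
Code 4819.51 is under a tariff-rate quota (threshold 750 kg). Quantity 489 kg is within the quota, so the in-quota rate 5.5% applies to the full value.
Duty = ¥25,872.99 × 5.5% = ¥1,423.01.
Total = ¥78,944.03 + ¥1,423.01 = ¥80,367.04.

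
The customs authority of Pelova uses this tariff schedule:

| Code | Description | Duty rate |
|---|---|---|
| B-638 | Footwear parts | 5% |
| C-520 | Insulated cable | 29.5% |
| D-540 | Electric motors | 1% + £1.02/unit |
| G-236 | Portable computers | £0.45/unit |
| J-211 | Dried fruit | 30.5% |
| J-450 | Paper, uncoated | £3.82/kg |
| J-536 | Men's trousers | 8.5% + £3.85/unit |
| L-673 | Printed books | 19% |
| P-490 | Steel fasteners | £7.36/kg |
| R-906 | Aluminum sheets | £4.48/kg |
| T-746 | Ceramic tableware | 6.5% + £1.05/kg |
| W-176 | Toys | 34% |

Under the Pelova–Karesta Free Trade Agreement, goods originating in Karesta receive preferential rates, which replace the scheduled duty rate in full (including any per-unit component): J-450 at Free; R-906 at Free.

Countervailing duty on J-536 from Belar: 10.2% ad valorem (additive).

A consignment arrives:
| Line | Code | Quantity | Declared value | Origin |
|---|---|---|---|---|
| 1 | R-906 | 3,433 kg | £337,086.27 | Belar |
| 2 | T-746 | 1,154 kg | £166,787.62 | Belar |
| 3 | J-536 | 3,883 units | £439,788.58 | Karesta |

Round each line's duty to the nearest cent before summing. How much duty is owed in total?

£79,764.32

Line 1 (R-906, Belar, 3,433 kg, £337,086.27):
Base rate for R-906 is £4.48/kg.
R-906 has an FTA preferential rate, but origin Belar is not Karesta; base rate stands.
Duty = 3,433 × £4.48 = £15,379.84.
Line 2 (T-746, Belar, 1,154 kg, £166,787.62):
Base rate for T-746 is 6.5% + £1.05/kg.
Duty = £166,787.62 × 6.5% + 1,154 × £1.05 = £12,052.90.
Line 3 (J-536, Karesta, 3,883 units, £439,788.58):
Base rate for J-536 is 8.5% + £3.85/unit.
Origin Karesta is the FTA partner but J-536 is not on the preference list; base rate stands.
The additional-duty order on J-536 targets Belar, not Karesta; it does not apply.
Duty = £439,788.58 × 8.5% + 3,883 × £3.85 = £52,331.58.
Total = £15,379.84 + £12,052.90 + £52,331.58 = £79,764.32.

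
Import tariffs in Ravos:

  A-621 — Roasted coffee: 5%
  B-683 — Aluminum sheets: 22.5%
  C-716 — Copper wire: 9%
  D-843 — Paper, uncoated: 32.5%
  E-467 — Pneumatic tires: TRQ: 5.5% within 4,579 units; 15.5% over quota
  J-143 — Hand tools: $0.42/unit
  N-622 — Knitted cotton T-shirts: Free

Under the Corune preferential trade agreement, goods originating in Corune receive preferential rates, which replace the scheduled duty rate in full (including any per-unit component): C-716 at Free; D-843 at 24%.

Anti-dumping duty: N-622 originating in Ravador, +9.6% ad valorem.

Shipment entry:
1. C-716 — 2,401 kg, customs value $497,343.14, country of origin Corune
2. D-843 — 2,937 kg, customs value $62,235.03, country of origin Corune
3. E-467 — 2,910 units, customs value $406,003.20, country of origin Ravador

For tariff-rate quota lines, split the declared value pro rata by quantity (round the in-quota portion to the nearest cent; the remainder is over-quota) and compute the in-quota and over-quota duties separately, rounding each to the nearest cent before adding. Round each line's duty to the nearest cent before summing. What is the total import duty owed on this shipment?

$37,266.59

Line 1 (C-716, Corune, 2,401 kg, $497,343.14):
Base rate for C-716 is 9%.
Origin Corune qualifies under the Ravos–Corune agreement and C-716 is covered: preferential rate Free applies instead.
Duty = $497,343.14 × 0% = $0.00.
Line 2 (D-843, Corune, 2,937 kg, $62,235.03):
Base rate for D-843 is 32.5%.
Origin Corune qualifies under the Ravos–Corune agreement and D-843 is covered: preferential rate 24% applies instead.
Duty = $62,235.03 × 24% = $14,936.41.
Line 3 (E-467, Ravador, 2,910 units, $406,003.20):
Code E-467 is under a tariff-rate quota (threshold 4,579 units). Quantity 2,910 units is within the quota, so the in-quota rate 5.5% applies to the full value.
Duty = $406,003.20 × 5.5% = $22,330.18.
Total = $0.00 + $14,936.41 + $22,330.18 = $37,266.59.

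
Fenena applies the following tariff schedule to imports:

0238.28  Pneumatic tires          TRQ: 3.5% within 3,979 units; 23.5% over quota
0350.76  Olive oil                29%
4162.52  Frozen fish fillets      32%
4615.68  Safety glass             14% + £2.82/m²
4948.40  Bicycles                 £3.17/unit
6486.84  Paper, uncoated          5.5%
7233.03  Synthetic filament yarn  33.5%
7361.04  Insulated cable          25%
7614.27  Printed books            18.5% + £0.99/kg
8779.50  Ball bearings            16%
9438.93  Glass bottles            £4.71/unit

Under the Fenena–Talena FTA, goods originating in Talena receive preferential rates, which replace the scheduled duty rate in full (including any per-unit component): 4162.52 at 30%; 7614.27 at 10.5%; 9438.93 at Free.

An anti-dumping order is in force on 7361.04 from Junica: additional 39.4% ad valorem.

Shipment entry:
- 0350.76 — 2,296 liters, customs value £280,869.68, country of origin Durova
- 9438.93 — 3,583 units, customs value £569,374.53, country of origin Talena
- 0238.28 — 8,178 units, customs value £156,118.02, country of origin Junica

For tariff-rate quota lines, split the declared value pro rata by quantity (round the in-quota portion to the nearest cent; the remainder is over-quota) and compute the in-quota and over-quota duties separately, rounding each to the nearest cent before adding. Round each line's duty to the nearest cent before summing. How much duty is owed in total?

Line 1 (0350.76, Durova, 2,296 liters, £280,869.68):
Base rate for 0350.76 is 29%.
Duty = £280,869.68 × 29% = £81,452.21.
Line 2 (9438.93, Talena, 3,583 units, £569,374.53):
Base rate for 9438.93 is £4.71/unit.
Origin Talena qualifies under the Fenena–Talena agreement and 9438.93 is covered: preferential rate Free applies instead.
Duty = £569,374.53 × 0% = £0.00.
Line 3 (0238.28, Junica, 8,178 units, £156,118.02):
Code 0238.28 is under a tariff-rate quota (threshold 3,979 units). In-quota: 3,979 units at 3.5%; over-quota: 4,199 units at 23.5%.
Pro-rata value split: in-quota = £156,118.02 × 3,979/8,178 = £75,959.11; over-quota = £156,118.02 − £75,959.11 = £80,158.91.
In-quota duty = £75,959.11 × 3.5% = £2,658.57. Over-quota duty = £80,158.91 × 23.5% = £18,837.34.
Line duty = £2,658.57 + £18,837.34 = £21,495.91.
Total = £81,452.21 + £0.00 + £21,495.91 = £102,948.12.

£102,948.12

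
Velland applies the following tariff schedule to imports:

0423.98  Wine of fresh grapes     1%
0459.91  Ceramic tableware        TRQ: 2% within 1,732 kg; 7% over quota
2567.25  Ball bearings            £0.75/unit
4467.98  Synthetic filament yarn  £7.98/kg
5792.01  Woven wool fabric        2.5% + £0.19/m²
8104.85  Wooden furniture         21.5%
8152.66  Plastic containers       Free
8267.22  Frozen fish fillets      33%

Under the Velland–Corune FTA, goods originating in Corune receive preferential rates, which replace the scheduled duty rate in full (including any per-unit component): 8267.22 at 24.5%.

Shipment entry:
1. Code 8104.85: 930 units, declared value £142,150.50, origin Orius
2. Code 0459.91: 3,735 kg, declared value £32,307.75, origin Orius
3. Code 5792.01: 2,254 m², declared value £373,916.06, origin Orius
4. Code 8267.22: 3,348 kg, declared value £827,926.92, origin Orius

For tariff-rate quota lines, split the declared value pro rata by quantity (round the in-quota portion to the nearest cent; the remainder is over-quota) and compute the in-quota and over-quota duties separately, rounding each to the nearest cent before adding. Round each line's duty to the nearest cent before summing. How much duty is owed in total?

£315,066.86

Line 1 (8104.85, Orius, 930 units, £142,150.50):
Base rate for 8104.85 is 21.5%.
Duty = £142,150.50 × 21.5% = £30,562.36.
Line 2 (0459.91, Orius, 3,735 kg, £32,307.75):
Code 0459.91 is under a tariff-rate quota (threshold 1,732 kg). In-quota: 1,732 kg at 2%; over-quota: 2,003 kg at 7%.
Pro-rata value split: in-quota = £32,307.75 × 1,732/3,735 = £14,981.80; over-quota = £32,307.75 − £14,981.80 = £17,325.95.
In-quota duty = £14,981.80 × 2% = £299.64. Over-quota duty = £17,325.95 × 7% = £1,212.82.
Line duty = £299.64 + £1,212.82 = £1,512.46.
Line 3 (5792.01, Orius, 2,254 m², £373,916.06):
Base rate for 5792.01 is 2.5% + £0.19/m².
Duty = £373,916.06 × 2.5% + 2,254 × £0.19 = £9,776.16.
Line 4 (8267.22, Orius, 3,348 kg, £827,926.92):
Base rate for 8267.22 is 33%.
8267.22 has an FTA preferential rate, but origin Orius is not Corune; base rate stands.
Duty = £827,926.92 × 33% = £273,215.88.
Total = £30,562.36 + £1,512.46 + £9,776.16 + £273,215.88 = £315,066.86.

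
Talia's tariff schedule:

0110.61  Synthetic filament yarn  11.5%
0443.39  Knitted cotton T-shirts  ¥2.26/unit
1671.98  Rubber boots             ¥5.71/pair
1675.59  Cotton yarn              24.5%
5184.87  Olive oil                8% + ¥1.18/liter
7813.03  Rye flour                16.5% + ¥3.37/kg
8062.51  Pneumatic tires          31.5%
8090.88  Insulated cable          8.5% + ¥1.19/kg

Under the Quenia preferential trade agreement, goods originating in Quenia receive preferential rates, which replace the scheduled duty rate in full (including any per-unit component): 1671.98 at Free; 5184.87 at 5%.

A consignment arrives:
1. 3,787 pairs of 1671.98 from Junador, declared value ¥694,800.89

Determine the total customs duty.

¥21,623.77

Line 1 (1671.98, Junador, 3,787 pairs, ¥694,800.89):
Base rate for 1671.98 is ¥5.71/pair.
1671.98 has an FTA preferential rate, but origin Junador is not Quenia; base rate stands.
Duty = 3,787 × ¥5.71 = ¥21,623.77.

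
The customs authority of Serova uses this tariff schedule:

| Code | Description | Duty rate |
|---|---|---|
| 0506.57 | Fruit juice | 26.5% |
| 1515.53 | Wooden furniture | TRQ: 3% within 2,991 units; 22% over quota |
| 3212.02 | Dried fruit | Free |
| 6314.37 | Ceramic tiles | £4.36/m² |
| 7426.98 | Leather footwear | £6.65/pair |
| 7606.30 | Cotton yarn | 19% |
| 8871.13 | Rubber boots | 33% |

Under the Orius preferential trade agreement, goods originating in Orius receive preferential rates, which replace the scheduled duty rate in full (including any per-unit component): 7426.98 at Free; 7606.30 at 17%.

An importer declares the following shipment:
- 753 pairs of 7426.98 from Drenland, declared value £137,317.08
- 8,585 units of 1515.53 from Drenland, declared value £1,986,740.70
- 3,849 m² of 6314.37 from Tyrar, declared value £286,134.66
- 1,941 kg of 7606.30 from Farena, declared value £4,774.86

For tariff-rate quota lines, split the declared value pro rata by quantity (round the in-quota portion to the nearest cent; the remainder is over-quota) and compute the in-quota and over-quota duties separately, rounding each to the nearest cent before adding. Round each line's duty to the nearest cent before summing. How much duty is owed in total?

Line 1 (7426.98, Drenland, 753 pairs, £137,317.08):
Base rate for 7426.98 is £6.65/pair.
7426.98 has an FTA preferential rate, but origin Drenland is not Orius; base rate stands.
Duty = 753 × £6.65 = £5,007.45.
Line 2 (1515.53, Drenland, 8,585 units, £1,986,740.70):
Code 1515.53 is under a tariff-rate quota (threshold 2,991 units). In-quota: 2,991 units at 3%; over-quota: 5,594 units at 22%.
Pro-rata value split: in-quota = £1,986,740.70 × 2,991/8,585 = £692,177.22; over-quota = £1,986,740.70 − £692,177.22 = £1,294,563.48.
In-quota duty = £692,177.22 × 3% = £20,765.32. Over-quota duty = £1,294,563.48 × 22% = £284,803.97.
Line duty = £20,765.32 + £284,803.97 = £305,569.29.
Line 3 (6314.37, Tyrar, 3,849 m², £286,134.66):
Base rate for 6314.37 is £4.36/m².
Duty = 3,849 × £4.36 = £16,781.64.
Line 4 (7606.30, Farena, 1,941 kg, £4,774.86):
Base rate for 7606.30 is 19%.
7606.30 has an FTA preferential rate, but origin Farena is not Orius; base rate stands.
Duty = £4,774.86 × 19% = £907.22.
Total = £5,007.45 + £305,569.29 + £16,781.64 + £907.22 = £328,265.60.

£328,265.60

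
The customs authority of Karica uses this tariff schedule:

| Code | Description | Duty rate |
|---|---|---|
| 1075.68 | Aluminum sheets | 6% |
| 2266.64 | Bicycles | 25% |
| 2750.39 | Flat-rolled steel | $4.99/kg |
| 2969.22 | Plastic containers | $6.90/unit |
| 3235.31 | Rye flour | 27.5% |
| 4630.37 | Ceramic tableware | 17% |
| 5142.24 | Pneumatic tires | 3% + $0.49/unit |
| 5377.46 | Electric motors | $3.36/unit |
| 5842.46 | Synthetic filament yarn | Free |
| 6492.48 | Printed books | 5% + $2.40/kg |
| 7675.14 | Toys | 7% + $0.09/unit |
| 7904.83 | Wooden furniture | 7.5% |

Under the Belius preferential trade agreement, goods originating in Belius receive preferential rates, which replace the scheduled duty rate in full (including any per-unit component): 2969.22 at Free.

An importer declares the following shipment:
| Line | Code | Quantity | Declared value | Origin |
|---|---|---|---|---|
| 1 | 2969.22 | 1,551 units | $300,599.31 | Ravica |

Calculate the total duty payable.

Line 1 (2969.22, Ravica, 1,551 units, $300,599.31):
Base rate for 2969.22 is $6.90/unit.
2969.22 has an FTA preferential rate, but origin Ravica is not Belius; base rate stands.
Duty = 1,551 × $6.90 = $10,701.90.

$10,701.90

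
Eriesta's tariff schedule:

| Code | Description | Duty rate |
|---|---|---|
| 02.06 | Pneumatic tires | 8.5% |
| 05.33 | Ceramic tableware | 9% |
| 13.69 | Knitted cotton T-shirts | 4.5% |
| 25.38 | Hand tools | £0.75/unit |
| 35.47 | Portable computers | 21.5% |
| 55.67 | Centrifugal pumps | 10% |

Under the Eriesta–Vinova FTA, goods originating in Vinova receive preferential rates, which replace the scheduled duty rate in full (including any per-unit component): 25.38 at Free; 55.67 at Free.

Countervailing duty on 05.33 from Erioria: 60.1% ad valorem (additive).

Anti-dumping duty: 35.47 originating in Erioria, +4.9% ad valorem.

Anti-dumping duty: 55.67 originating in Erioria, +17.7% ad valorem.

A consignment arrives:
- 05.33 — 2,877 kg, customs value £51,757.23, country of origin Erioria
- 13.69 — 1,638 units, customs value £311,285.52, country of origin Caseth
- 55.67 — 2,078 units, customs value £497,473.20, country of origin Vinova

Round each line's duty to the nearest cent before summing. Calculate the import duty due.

£49,772.10

Line 1 (05.33, Erioria, 2,877 kg, £51,757.23):
Base rate for 05.33 is 9%.
Additional duty on 05.33 from Erioria: +60.1%. Applied ad valorem rate: 9% + 60.1% = 69.1%.
Duty = £51,757.23 × 69.1% = £35,764.25.
Line 2 (13.69, Caseth, 1,638 units, £311,285.52):
Base rate for 13.69 is 4.5%.
Duty = £311,285.52 × 4.5% = £14,007.85.
Line 3 (55.67, Vinova, 2,078 units, £497,473.20):
Base rate for 55.67 is 10%.
Origin Vinova qualifies under the Eriesta–Vinova agreement and 55.67 is covered: preferential rate Free applies instead.
The additional-duty order on 55.67 targets Erioria, not Vinova; it does not apply.
Duty = £497,473.20 × 0% = £0.00.
Total = £35,764.25 + £14,007.85 + £0.00 = £49,772.10.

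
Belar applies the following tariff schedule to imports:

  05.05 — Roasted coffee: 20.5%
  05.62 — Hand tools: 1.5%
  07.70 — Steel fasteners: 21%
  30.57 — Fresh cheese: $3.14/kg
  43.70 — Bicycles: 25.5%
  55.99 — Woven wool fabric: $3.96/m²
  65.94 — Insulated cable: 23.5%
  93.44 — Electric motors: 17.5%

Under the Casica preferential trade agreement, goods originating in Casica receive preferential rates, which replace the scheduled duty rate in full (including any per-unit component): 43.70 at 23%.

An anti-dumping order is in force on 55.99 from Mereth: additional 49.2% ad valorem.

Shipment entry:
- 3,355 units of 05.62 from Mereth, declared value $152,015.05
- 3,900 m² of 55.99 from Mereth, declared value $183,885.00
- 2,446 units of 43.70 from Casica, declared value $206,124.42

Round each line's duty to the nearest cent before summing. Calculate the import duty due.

$155,604.27

Line 1 (05.62, Mereth, 3,355 units, $152,015.05):
Base rate for 05.62 is 1.5%.
Duty = $152,015.05 × 1.5% = $2,280.23.
Line 2 (55.99, Mereth, 3,900 m², $183,885.00):
Base rate for 55.99 is $3.96/m².
Additional duty on 55.99 from Mereth: +49.2% ad valorem. Applied ad valorem rate = 49.2%.
Duty = $183,885.00 × 49.2% + 3,900 × $3.96 = $105,915.42.
Line 3 (43.70, Casica, 2,446 units, $206,124.42):
Base rate for 43.70 is 25.5%.
Origin Casica qualifies under the Belar–Casica agreement and 43.70 is covered: preferential rate 23% applies instead.
Duty = $206,124.42 × 23% = $47,408.62.
Total = $2,280.23 + $105,915.42 + $47,408.62 = $155,604.27.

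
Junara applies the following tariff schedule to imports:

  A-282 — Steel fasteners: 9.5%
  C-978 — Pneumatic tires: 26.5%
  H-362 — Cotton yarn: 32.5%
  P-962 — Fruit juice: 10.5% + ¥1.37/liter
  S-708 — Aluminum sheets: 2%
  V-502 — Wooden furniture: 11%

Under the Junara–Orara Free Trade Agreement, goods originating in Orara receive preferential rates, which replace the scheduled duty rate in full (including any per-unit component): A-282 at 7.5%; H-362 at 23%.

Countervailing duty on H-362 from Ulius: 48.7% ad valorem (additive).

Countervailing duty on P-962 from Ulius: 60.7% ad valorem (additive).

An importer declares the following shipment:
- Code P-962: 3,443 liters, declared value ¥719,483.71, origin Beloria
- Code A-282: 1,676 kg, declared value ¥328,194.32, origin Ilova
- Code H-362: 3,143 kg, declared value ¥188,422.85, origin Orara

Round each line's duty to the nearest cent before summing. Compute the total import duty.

¥154,778.42

Line 1 (P-962, Beloria, 3,443 liters, ¥719,483.71):
Base rate for P-962 is 10.5% + ¥1.37/liter.
The additional-duty order on P-962 targets Ulius, not Beloria; it does not apply.
Duty = ¥719,483.71 × 10.5% + 3,443 × ¥1.37 = ¥80,262.70.
Line 2 (A-282, Ilova, 1,676 kg, ¥328,194.32):
Base rate for A-282 is 9.5%.
A-282 has an FTA preferential rate, but origin Ilova is not Orara; base rate stands.
Duty = ¥328,194.32 × 9.5% = ¥31,178.46.
Line 3 (H-362, Orara, 3,143 kg, ¥188,422.85):
Base rate for H-362 is 32.5%.
Origin Orara qualifies under the Junara–Orara agreement and H-362 is covered: preferential rate 23% applies instead.
The additional-duty order on H-362 targets Ulius, not Orara; it does not apply.
Duty = ¥188,422.85 × 23% = ¥43,337.26.
Total = ¥80,262.70 + ¥31,178.46 + ¥43,337.26 = ¥154,778.42.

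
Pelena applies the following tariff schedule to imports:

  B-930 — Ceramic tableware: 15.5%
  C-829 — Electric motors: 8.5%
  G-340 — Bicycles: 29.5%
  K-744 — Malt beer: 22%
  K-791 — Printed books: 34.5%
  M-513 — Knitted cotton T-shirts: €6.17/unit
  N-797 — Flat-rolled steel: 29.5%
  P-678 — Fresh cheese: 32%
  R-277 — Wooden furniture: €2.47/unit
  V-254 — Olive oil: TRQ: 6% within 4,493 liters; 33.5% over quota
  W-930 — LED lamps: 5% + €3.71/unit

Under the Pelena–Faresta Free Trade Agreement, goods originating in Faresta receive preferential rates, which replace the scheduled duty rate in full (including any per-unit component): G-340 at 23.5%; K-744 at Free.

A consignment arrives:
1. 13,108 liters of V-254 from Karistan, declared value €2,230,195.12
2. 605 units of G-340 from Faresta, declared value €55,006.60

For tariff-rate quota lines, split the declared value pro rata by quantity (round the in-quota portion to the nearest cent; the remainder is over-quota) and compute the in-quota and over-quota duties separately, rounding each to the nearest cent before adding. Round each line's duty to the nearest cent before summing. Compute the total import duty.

€549,821.18

Line 1 (V-254, Karistan, 13,108 liters, €2,230,195.12):
Code V-254 is under a tariff-rate quota (threshold 4,493 liters). In-quota: 4,493 liters at 6%; over-quota: 8,615 liters at 33.5%.
Pro-rata value split: in-quota = €2,230,195.12 × 4,493/13,108 = €764,439.02; over-quota = €2,230,195.12 − €764,439.02 = €1,465,756.10.
In-quota duty = €764,439.02 × 6% = €45,866.34. Over-quota duty = €1,465,756.10 × 33.5% = €491,028.29.
Line duty = €45,866.34 + €491,028.29 = €536,894.63.
Line 2 (G-340, Faresta, 605 units, €55,006.60):
Base rate for G-340 is 29.5%.
Origin Faresta qualifies under the Pelena–Faresta agreement and G-340 is covered: preferential rate 23.5% applies instead.
Duty = €55,006.60 × 23.5% = €12,926.55.
Total = €536,894.63 + €12,926.55 = €549,821.18.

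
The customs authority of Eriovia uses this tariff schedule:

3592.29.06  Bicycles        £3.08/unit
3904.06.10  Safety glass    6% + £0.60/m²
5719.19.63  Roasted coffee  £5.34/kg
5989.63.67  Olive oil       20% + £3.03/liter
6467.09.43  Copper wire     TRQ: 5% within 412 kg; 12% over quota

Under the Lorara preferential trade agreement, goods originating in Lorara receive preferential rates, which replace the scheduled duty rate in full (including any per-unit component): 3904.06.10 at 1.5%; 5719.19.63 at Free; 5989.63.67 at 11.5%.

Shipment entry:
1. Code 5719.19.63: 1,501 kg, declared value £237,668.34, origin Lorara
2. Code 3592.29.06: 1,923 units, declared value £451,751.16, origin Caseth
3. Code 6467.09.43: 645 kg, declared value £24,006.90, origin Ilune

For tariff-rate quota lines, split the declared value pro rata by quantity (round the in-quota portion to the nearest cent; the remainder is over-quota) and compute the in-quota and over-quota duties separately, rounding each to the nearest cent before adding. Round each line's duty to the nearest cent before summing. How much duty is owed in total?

£7,730.24

Line 1 (5719.19.63, Lorara, 1,501 kg, £237,668.34):
Base rate for 5719.19.63 is £5.34/kg.
Origin Lorara qualifies under the Eriovia–Lorara agreement and 5719.19.63 is covered: preferential rate Free applies instead.
Duty = £237,668.34 × 0% = £0.00.
Line 2 (3592.29.06, Caseth, 1,923 units, £451,751.16):
Base rate for 3592.29.06 is £3.08/unit.
Duty = 1,923 × £3.08 = £5,922.84.
Line 3 (6467.09.43, Ilune, 645 kg, £24,006.90):
Code 6467.09.43 is under a tariff-rate quota (threshold 412 kg). In-quota: 412 kg at 5%; over-quota: 233 kg at 12%.
Pro-rata value split: in-quota = £24,006.90 × 412/645 = £15,334.64; over-quota = £24,006.90 − £15,334.64 = £8,672.26.
In-quota duty = £15,334.64 × 5% = £766.73. Over-quota duty = £8,672.26 × 12% = £1,040.67.
Line duty = £766.73 + £1,040.67 = £1,807.40.
Total = £0.00 + £5,922.84 + £1,807.40 = £7,730.24.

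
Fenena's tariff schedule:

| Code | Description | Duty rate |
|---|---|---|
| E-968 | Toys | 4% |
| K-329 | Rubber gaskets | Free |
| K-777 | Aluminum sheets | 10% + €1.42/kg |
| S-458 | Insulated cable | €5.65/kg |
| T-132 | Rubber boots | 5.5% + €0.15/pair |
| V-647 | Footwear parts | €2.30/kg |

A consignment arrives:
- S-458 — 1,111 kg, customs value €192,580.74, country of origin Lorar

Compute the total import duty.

€6,277.15

Line 1 (S-458, Lorar, 1,111 kg, €192,580.74):
Base rate for S-458 is €5.65/kg.
Duty = 1,111 × €5.65 = €6,277.15.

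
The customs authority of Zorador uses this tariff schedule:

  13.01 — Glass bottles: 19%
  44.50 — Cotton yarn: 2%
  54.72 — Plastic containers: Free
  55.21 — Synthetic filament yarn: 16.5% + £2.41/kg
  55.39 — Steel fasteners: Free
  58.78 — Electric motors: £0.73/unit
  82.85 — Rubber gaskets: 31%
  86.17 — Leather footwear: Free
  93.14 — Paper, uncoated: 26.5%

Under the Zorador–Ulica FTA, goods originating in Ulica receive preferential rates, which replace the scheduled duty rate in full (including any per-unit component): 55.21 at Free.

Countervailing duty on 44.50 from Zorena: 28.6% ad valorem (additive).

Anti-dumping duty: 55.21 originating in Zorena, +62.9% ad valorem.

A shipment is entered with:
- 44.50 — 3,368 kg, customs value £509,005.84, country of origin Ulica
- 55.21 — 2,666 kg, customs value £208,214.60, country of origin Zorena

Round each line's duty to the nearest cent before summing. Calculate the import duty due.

£181,927.57

Line 1 (44.50, Ulica, 3,368 kg, £509,005.84):
Base rate for 44.50 is 2%.
Origin Ulica is the FTA partner but 44.50 is not on the preference list; base rate stands.
The additional-duty order on 44.50 targets Zorena, not Ulica; it does not apply.
Duty = £509,005.84 × 2% = £10,180.12.
Line 2 (55.21, Zorena, 2,666 kg, £208,214.60):
Base rate for 55.21 is 16.5% + £2.41/kg.
55.21 has an FTA preferential rate, but origin Zorena is not Ulica; base rate stands.
Additional duty on 55.21 from Zorena: +62.9%. Applied ad valorem rate: 16.5% + 62.9% = 79.4%.
Duty = £208,214.60 × 79.4% + 2,666 × £2.41 = £171,747.45.
Total = £10,180.12 + £171,747.45 = £181,927.57.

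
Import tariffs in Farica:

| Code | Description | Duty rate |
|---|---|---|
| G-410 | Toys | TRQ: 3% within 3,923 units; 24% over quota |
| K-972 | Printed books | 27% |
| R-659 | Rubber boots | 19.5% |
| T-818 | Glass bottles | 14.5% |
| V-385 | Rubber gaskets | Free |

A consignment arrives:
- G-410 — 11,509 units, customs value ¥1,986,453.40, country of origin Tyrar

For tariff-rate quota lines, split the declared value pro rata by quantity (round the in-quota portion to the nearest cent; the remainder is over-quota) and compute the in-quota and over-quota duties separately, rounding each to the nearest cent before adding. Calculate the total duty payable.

¥334,555.75

Line 1 (G-410, Tyrar, 11,509 units, ¥1,986,453.40):
Code G-410 is under a tariff-rate quota (threshold 3,923 units). In-quota: 3,923 units at 3%; over-quota: 7,586 units at 24%.
Pro-rata value split: in-quota = ¥1,986,453.40 × 3,923/11,509 = ¥677,109.80; over-quota = ¥1,986,453.40 − ¥677,109.80 = ¥1,309,343.60.
In-quota duty = ¥677,109.80 × 3% = ¥20,313.29. Over-quota duty = ¥1,309,343.60 × 24% = ¥314,242.46.
Line duty = ¥20,313.29 + ¥314,242.46 = ¥334,555.75.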